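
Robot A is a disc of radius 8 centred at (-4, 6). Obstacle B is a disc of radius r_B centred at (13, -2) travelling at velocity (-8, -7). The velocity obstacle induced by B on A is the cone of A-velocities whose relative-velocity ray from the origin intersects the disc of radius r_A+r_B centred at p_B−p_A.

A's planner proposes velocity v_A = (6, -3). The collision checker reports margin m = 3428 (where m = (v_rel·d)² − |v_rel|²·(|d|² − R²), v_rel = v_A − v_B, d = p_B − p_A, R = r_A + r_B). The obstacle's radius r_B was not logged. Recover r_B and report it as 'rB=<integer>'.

m = 3428
d = (17, -8);  v_rel = (14, 4),  |v_rel|² = 212
v_rel×d = (14)·(-8) − (4)·(17) = -180
since m = R²·212 − (-180)²:  R² = (32400 + 3428) / 212 = 169
R = √169 = 13  ⇒  r_B = 13 − 8 = 5

rB=5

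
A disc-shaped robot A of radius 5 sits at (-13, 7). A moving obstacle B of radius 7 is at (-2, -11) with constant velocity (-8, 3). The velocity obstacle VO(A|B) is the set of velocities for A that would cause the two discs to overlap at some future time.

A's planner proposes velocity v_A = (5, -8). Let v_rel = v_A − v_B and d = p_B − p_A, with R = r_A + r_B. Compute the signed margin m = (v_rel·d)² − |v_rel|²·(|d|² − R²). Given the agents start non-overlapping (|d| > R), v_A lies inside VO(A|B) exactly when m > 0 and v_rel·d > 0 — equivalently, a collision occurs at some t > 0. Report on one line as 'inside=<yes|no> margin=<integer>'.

d = (11, -18),  |d|² = 445;  R = 5+7 = 12,  c = 445−12² = 301
v_rel = (13, -11),  |v_rel|² = 290;  v_rel·d = (13)·(11) + (-11)·(-18) = 341
290·t² − 682·t + 301 = 0  ⇒  m = 341² − 290·301 = 28991
m = 28991 > 0,  v_rel·d = 341 > 0  ⇒  inside

inside=yes margin=28991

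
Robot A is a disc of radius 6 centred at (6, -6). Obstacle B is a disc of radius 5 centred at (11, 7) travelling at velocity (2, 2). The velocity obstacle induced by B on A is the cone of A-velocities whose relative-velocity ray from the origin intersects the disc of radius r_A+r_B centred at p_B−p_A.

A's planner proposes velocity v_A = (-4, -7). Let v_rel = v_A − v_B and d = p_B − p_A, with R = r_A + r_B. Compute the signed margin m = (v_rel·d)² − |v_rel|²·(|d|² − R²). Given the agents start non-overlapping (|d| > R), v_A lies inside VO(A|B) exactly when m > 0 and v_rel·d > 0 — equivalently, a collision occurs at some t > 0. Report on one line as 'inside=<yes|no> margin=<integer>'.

d = (5, 13),  |d|² = 194;  R = 6+5 = 11,  c = 194−11² = 73
v_rel = (-6, -9),  |v_rel|² = 117;  v_rel·d = (-6)·(5) + (-9)·(13) = -147
117·t² + 294·t + 73 = 0  ⇒  m = (-147)² − 117·73 = 13068
m = 13068 > 0,  v_rel·d = -147 < 0  ⇒  outside

inside=no margin=13068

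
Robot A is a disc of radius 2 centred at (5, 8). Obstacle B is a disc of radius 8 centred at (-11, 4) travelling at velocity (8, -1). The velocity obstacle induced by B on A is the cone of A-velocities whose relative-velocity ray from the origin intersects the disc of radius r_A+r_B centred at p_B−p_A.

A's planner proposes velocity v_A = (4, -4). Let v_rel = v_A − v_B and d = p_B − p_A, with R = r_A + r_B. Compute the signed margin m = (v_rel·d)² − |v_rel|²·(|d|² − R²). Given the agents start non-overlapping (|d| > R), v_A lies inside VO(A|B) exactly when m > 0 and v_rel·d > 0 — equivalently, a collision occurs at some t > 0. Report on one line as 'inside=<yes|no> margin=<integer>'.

d = (-16, -4),  |d|² = 272;  R = 2+8 = 10,  c = 272−10² = 172
v_rel = (-4, -3),  |v_rel|² = 25;  v_rel·d = (-4)·(-16) + (-3)·(-4) = 76
25·t² − 152·t + 172 = 0  ⇒  m = 76² − 25·172 = 1476
m = 1476 > 0,  v_rel·d = 76 > 0  ⇒  inside

inside=yes margin=1476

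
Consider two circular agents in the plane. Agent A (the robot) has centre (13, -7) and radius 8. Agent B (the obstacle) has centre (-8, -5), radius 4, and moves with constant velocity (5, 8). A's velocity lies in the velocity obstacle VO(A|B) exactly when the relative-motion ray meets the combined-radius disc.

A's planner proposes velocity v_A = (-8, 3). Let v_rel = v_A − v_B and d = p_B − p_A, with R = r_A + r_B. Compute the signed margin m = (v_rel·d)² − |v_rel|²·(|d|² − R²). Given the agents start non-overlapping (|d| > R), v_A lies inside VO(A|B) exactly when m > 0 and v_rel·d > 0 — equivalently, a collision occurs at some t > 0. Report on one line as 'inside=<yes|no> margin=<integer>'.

d = (-21, 2),  |d|² = 445;  R = 8+4 = 12,  c = 445−12² = 301
v_rel = (-13, -5),  |v_rel|² = 194;  v_rel·d = (-13)·(-21) + (-5)·(2) = 263
194·t² − 526·t + 301 = 0  ⇒  m = 263² − 194·301 = 10775
m = 10775 > 0,  v_rel·d = 263 > 0  ⇒  inside

inside=yes margin=10775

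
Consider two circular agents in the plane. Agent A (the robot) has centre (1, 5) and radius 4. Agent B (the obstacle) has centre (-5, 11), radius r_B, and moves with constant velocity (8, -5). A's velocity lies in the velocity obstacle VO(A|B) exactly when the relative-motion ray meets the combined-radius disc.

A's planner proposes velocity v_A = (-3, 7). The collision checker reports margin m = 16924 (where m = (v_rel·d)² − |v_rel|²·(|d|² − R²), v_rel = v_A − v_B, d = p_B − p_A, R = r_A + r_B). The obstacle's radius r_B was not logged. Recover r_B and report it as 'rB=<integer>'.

m = 16924
d = (-6, 6);  v_rel = (-11, 12),  |v_rel|² = 265
v_rel×d = (-11)·(6) − (12)·(-6) = 6
since m = R²·265 − 6²:  R² = (36 + 16924) / 265 = 64
R = √64 = 8  ⇒  r_B = 8 − 4 = 4

rB=4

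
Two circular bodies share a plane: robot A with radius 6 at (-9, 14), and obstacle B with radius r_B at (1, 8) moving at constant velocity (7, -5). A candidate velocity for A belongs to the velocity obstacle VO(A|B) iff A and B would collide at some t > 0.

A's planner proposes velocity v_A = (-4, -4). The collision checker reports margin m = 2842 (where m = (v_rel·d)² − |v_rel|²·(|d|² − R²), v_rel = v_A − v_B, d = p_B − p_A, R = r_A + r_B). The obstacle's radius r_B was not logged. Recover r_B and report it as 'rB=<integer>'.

m = 2842
d = (10, -6);  v_rel = (-11, 1),  |v_rel|² = 122
v_rel×d = (-11)·(-6) − (1)·(10) = 56
since m = R²·122 − 56²:  R² = (3136 + 2842) / 122 = 49
R = √49 = 7  ⇒  r_B = 7 − 6 = 1

rB=1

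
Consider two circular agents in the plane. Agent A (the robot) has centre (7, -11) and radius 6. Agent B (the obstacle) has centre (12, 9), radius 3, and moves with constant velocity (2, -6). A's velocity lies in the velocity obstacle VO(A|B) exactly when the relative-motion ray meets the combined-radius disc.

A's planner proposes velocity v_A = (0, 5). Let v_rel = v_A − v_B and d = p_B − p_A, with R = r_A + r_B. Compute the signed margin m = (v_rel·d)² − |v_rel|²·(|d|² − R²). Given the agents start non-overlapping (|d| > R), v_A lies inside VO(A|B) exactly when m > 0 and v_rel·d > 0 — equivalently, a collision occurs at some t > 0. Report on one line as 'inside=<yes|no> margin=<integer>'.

d = (5, 20),  |d|² = 425;  R = 6+3 = 9,  c = 425−9² = 344
v_rel = (-2, 11),  |v_rel|² = 125;  v_rel·d = (-2)·(5) + (11)·(20) = 210
125·t² − 420·t + 344 = 0  ⇒  m = 210² − 125·344 = 1100
m = 1100 > 0,  v_rel·d = 210 > 0  ⇒  inside

inside=yes margin=1100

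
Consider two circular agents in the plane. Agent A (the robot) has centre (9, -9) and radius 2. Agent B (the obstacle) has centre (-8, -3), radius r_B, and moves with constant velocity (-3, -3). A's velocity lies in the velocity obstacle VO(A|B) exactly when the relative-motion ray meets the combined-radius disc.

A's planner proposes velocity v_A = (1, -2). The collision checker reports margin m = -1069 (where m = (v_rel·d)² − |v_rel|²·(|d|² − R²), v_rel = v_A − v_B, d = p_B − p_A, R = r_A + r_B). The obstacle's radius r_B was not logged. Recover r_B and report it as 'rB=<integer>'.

m = -1069
d = (-17, 6);  v_rel = (4, 1),  |v_rel|² = 17
v_rel×d = (4)·(6) − (1)·(-17) = 41
since m = R²·17 − 41²:  R² = (1681 + -1069) / 17 = 36
R = √36 = 6  ⇒  r_B = 6 − 2 = 4

rB=4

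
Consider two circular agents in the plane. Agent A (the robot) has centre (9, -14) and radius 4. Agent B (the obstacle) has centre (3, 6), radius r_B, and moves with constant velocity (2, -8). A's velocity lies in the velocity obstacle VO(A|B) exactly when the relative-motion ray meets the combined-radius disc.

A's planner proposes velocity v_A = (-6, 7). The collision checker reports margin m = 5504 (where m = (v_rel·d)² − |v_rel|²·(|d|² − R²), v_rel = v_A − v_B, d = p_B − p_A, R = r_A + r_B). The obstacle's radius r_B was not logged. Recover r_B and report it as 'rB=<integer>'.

m = 5504
d = (-6, 20);  v_rel = (-8, 15),  |v_rel|² = 289
v_rel×d = (-8)·(20) − (15)·(-6) = -70
since m = R²·289 − (-70)²:  R² = (4900 + 5504) / 289 = 36
R = √36 = 6  ⇒  r_B = 6 − 4 = 2

rB=2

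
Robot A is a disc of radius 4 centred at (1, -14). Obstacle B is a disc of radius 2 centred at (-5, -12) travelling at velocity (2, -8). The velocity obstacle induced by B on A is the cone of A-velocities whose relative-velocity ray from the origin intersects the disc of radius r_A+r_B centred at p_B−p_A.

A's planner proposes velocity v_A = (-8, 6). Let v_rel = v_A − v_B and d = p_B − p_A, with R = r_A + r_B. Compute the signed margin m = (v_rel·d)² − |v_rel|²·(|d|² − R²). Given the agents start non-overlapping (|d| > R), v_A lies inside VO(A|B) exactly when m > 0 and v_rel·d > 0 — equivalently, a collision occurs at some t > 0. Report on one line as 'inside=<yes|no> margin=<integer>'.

d = (-6, 2),  |d|² = 40;  R = 4+2 = 6,  c = 40−6² = 4
v_rel = (-10, 14),  |v_rel|² = 296;  v_rel·d = (-10)·(-6) + (14)·(2) = 88
296·t² − 176·t + 4 = 0  ⇒  m = 88² − 296·4 = 6560
m = 6560 > 0,  v_rel·d = 88 > 0  ⇒  inside

inside=yes margin=6560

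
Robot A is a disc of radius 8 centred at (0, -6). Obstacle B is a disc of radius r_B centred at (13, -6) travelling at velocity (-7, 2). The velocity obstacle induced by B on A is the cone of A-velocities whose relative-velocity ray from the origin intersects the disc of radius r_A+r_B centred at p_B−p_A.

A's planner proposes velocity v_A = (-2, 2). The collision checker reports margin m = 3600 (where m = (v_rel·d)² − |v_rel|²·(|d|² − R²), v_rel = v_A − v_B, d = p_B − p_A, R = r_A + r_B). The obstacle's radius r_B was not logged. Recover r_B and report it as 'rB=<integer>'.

m = 3600
d = (13, 0);  v_rel = (5, 0),  |v_rel|² = 25
v_rel×d = (5)·(0) − (0)·(13) = 0
since m = R²·25 − 0²:  R² = (0 + 3600) / 25 = 144
R = √144 = 12  ⇒  r_B = 12 − 8 = 4

rB=4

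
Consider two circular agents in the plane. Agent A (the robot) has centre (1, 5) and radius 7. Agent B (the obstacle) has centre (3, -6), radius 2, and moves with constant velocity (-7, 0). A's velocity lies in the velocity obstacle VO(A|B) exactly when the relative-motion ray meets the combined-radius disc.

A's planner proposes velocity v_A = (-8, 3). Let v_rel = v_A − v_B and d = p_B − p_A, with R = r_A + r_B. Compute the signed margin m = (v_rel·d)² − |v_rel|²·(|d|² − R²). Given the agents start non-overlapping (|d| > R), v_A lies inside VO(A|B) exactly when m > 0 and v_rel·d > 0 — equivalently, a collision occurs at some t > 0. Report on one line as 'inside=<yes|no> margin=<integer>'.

d = (2, -11),  |d|² = 125;  R = 7+2 = 9,  c = 125−9² = 44
v_rel = (-1, 3),  |v_rel|² = 10;  v_rel·d = (-1)·(2) + (3)·(-11) = -35
10·t² + 70·t + 44 = 0  ⇒  m = (-35)² − 10·44 = 785
m = 785 > 0,  v_rel·d = -35 < 0  ⇒  outside

inside=no margin=785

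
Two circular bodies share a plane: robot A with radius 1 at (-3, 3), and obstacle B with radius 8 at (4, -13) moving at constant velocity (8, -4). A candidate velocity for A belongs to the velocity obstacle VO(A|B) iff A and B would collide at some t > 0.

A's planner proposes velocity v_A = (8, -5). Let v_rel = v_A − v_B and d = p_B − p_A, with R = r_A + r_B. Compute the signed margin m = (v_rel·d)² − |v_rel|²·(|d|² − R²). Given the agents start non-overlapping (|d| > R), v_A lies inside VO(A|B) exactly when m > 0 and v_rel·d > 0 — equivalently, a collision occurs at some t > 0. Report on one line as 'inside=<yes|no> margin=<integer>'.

d = (7, -16),  |d|² = 305;  R = 1+8 = 9,  c = 305−9² = 224
v_rel = (0, -1),  |v_rel|² = 1;  v_rel·d = (0)·(7) + (-1)·(-16) = 16
1·t² − 32·t + 224 = 0  ⇒  m = 16² − 1·224 = 32
m = 32 > 0,  v_rel·d = 16 > 0  ⇒  inside

inside=yes margin=32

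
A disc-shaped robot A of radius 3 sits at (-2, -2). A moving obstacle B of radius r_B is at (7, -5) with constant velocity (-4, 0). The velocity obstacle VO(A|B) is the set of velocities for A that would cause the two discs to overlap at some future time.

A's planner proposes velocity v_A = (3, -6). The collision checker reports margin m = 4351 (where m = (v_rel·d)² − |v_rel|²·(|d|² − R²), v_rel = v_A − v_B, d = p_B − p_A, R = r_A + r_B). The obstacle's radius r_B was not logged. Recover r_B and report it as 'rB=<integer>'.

m = 4351
d = (9, -3);  v_rel = (7, -6),  |v_rel|² = 85
v_rel×d = (7)·(-3) − (-6)·(9) = 33
since m = R²·85 − 33²:  R² = (1089 + 4351) / 85 = 64
R = √64 = 8  ⇒  r_B = 8 − 3 = 5

rB=5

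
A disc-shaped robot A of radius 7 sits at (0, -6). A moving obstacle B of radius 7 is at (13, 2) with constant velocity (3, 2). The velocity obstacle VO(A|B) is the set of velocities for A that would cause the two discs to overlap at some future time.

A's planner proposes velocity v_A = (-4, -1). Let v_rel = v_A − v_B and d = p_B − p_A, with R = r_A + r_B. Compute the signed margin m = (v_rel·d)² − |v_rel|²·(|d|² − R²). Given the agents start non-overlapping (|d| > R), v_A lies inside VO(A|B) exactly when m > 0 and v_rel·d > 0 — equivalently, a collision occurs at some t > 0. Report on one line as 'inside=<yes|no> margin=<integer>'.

d = (13, 8),  |d|² = 233;  R = 7+7 = 14,  c = 233−14² = 37
v_rel = (-7, -3),  |v_rel|² = 58;  v_rel·d = (-7)·(13) + (-3)·(8) = -115
58·t² + 230·t + 37 = 0  ⇒  m = (-115)² − 58·37 = 11079
m = 11079 > 0,  v_rel·d = -115 < 0  ⇒  outside

inside=no margin=11079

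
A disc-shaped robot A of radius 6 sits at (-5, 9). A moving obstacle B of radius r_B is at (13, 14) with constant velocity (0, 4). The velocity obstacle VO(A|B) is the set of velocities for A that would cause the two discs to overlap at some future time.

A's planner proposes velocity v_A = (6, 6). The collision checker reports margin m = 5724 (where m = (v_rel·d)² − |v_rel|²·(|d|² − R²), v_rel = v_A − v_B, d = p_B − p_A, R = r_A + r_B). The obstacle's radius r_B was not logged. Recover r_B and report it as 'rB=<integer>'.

m = 5724
d = (18, 5);  v_rel = (6, 2),  |v_rel|² = 40
v_rel×d = (6)·(5) − (2)·(18) = -6
since m = R²·40 − (-6)²:  R² = (36 + 5724) / 40 = 144
R = √144 = 12  ⇒  r_B = 12 − 6 = 6

rB=6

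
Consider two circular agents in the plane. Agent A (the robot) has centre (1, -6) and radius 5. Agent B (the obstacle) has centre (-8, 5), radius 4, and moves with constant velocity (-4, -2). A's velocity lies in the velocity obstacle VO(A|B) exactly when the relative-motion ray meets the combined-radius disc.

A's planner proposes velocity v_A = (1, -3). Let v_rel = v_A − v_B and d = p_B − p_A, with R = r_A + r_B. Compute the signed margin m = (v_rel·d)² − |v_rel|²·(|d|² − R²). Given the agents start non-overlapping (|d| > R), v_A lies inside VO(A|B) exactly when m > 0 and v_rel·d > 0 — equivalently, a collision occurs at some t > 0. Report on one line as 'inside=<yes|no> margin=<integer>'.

d = (-9, 11),  |d|² = 202;  R = 5+4 = 9,  c = 202−9² = 121
v_rel = (5, -1),  |v_rel|² = 26;  v_rel·d = (5)·(-9) + (-1)·(11) = -56
26·t² + 112·t + 121 = 0  ⇒  m = (-56)² − 26·121 = -10
m = -10 < 0,  v_rel·d = -56 < 0  ⇒  outside

inside=no margin=-10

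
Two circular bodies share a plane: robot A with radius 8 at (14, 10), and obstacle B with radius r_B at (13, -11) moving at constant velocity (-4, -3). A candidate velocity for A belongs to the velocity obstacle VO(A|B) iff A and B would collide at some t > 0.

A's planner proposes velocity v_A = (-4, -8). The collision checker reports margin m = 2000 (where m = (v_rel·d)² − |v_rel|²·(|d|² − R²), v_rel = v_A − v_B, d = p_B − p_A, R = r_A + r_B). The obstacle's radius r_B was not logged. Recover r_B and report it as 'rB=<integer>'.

m = 2000
d = (-1, -21);  v_rel = (0, -5),  |v_rel|² = 25
v_rel×d = (0)·(-21) − (-5)·(-1) = -5
since m = R²·25 − (-5)²:  R² = (25 + 2000) / 25 = 81
R = √81 = 9  ⇒  r_B = 9 − 8 = 1

rB=1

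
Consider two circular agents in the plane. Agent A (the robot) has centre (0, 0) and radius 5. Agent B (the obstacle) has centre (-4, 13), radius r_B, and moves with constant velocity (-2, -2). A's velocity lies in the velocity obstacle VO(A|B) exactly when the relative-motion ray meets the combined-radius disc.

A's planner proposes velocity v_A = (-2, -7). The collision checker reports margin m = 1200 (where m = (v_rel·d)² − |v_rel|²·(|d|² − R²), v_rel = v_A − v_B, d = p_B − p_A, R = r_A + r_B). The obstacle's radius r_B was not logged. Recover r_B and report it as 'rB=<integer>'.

m = 1200
d = (-4, 13);  v_rel = (0, -5),  |v_rel|² = 25
v_rel×d = (0)·(13) − (-5)·(-4) = -20
since m = R²·25 − (-20)²:  R² = (400 + 1200) / 25 = 64
R = √64 = 8  ⇒  r_B = 8 − 5 = 3

rB=3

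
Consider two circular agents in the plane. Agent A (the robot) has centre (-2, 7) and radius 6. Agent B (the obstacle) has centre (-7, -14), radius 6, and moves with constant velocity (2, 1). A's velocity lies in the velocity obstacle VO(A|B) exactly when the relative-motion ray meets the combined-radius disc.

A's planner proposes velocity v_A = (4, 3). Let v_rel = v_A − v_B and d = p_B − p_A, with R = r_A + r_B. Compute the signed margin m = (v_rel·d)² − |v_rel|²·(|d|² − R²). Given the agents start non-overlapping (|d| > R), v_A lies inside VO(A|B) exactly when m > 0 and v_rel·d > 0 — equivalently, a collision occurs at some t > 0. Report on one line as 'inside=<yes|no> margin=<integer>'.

d = (-5, -21),  |d|² = 466;  R = 6+6 = 12,  c = 466−12² = 322
v_rel = (2, 2),  |v_rel|² = 8;  v_rel·d = (2)·(-5) + (2)·(-21) = -52
8·t² + 104·t + 322 = 0  ⇒  m = (-52)² − 8·322 = 128
m = 128 > 0,  v_rel·d = -52 < 0  ⇒  outside

inside=no margin=128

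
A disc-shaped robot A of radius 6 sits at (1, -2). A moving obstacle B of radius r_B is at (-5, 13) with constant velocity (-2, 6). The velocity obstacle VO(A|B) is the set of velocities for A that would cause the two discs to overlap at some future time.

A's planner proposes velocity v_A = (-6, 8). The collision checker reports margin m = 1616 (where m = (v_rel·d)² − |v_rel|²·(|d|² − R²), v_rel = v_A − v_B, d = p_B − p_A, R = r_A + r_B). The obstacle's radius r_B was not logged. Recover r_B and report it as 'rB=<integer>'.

m = 1616
d = (-6, 15);  v_rel = (-4, 2),  |v_rel|² = 20
v_rel×d = (-4)·(15) − (2)·(-6) = -48
since m = R²·20 − (-48)²:  R² = (2304 + 1616) / 20 = 196
R = √196 = 14  ⇒  r_B = 14 − 6 = 8

rB=8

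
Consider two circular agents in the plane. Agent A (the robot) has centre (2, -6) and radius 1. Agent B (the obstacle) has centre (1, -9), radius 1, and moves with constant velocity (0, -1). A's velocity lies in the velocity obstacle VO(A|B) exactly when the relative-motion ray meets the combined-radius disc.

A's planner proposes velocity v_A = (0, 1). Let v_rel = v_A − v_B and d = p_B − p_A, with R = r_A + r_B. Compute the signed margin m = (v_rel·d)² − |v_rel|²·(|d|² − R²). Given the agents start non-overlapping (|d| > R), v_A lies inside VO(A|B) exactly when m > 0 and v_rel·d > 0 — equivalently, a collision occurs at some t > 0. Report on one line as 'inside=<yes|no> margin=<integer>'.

d = (-1, -3),  |d|² = 10;  R = 1+1 = 2,  c = 10−2² = 6
v_rel = (0, 2),  |v_rel|² = 4;  v_rel·d = (0)·(-1) + (2)·(-3) = -6
4·t² + 12·t + 6 = 0  ⇒  m = (-6)² − 4·6 = 12
m = 12 > 0,  v_rel·d = -6 < 0  ⇒  outside

inside=no margin=12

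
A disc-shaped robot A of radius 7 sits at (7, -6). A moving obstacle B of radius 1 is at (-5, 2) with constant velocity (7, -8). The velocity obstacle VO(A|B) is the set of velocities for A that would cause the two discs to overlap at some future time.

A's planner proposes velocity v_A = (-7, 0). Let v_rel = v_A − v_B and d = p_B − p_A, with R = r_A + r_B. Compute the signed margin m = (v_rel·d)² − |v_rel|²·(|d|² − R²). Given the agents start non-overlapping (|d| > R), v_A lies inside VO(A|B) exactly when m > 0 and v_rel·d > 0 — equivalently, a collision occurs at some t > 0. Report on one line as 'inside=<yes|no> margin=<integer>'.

d = (-12, 8),  |d|² = 208;  R = 7+1 = 8,  c = 208−8² = 144
v_rel = (-14, 8),  |v_rel|² = 260;  v_rel·d = (-14)·(-12) + (8)·(8) = 232
260·t² − 464·t + 144 = 0  ⇒  m = 232² − 260·144 = 16384
m = 16384 > 0,  v_rel·d = 232 > 0  ⇒  inside

inside=yes margin=16384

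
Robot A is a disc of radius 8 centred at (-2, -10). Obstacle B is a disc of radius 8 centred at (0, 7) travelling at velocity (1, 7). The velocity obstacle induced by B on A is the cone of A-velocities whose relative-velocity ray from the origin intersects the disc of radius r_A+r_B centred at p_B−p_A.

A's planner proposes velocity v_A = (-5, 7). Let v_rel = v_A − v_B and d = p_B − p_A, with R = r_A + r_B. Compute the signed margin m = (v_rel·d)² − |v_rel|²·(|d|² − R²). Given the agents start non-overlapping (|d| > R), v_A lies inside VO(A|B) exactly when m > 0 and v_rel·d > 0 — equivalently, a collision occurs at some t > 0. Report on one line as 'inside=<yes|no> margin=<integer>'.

d = (2, 17),  |d|² = 293;  R = 8+8 = 16,  c = 293−16² = 37
v_rel = (-6, 0),  |v_rel|² = 36;  v_rel·d = (-6)·(2) + (0)·(17) = -12
36·t² + 24·t + 37 = 0  ⇒  m = (-12)² − 36·37 = -1188
m = -1188 < 0,  v_rel·d = -12 < 0  ⇒  outside

inside=no margin=-1188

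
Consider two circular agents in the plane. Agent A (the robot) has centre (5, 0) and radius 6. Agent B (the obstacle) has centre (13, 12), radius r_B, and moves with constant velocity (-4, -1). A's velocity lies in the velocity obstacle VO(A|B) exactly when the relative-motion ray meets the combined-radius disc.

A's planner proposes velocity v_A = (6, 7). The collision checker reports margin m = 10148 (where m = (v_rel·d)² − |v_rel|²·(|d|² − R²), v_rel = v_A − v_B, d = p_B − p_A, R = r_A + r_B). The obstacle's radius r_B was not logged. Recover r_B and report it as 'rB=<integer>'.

m = 10148
d = (8, 12);  v_rel = (10, 8),  |v_rel|² = 164
v_rel×d = (10)·(12) − (8)·(8) = 56
since m = R²·164 − 56²:  R² = (3136 + 10148) / 164 = 81
R = √81 = 9  ⇒  r_B = 9 − 6 = 3

rB=3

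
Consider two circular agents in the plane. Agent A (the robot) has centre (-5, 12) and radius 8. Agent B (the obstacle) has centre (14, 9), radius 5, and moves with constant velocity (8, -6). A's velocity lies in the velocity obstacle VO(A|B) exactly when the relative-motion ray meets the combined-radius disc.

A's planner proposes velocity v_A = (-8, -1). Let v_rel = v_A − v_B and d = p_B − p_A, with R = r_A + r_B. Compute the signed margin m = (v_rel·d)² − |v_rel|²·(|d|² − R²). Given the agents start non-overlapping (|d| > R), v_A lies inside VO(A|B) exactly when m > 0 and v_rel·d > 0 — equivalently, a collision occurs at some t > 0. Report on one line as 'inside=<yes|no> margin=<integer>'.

d = (19, -3),  |d|² = 370;  R = 8+5 = 13,  c = 370−13² = 201
v_rel = (-16, 5),  |v_rel|² = 281;  v_rel·d = (-16)·(19) + (5)·(-3) = -319
281·t² + 638·t + 201 = 0  ⇒  m = (-319)² − 281·201 = 45280
m = 45280 > 0,  v_rel·d = -319 < 0  ⇒  outside

inside=no margin=45280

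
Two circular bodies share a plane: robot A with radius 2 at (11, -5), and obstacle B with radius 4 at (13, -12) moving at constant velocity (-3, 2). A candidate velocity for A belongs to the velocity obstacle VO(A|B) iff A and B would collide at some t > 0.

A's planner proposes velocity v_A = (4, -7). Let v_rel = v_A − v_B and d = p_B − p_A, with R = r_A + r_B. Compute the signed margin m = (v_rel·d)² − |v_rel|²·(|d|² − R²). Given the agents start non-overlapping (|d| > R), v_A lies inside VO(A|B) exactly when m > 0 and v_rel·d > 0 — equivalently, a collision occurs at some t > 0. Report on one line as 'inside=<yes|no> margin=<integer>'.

d = (2, -7),  |d|² = 53;  R = 2+4 = 6,  c = 53−6² = 17
v_rel = (7, -9),  |v_rel|² = 130;  v_rel·d = (7)·(2) + (-9)·(-7) = 77
130·t² − 154·t + 17 = 0  ⇒  m = 77² − 130·17 = 3719
m = 3719 > 0,  v_rel·d = 77 > 0  ⇒  inside

inside=yes margin=3719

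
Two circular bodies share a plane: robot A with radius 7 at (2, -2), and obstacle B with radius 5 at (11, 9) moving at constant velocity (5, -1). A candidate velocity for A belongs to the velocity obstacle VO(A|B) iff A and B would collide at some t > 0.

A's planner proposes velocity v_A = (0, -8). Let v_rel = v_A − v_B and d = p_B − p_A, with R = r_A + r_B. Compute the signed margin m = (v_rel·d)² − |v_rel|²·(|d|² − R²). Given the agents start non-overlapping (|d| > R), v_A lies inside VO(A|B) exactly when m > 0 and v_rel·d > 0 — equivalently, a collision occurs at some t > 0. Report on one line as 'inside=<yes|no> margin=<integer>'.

d = (9, 11),  |d|² = 202;  R = 7+5 = 12,  c = 202−12² = 58
v_rel = (-5, -7),  |v_rel|² = 74;  v_rel·d = (-5)·(9) + (-7)·(11) = -122
74·t² + 244·t + 58 = 0  ⇒  m = (-122)² − 74·58 = 10592
m = 10592 > 0,  v_rel·d = -122 < 0  ⇒  outside

inside=no margin=10592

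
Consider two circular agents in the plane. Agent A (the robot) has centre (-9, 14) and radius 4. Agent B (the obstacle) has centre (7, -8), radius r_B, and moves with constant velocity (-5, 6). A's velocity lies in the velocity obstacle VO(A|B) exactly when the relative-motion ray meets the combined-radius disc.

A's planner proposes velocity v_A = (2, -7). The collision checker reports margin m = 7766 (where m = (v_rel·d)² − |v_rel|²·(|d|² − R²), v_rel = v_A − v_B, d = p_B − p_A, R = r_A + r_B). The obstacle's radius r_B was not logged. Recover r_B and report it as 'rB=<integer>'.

m = 7766
d = (16, -22);  v_rel = (7, -13),  |v_rel|² = 218
v_rel×d = (7)·(-22) − (-13)·(16) = 54
since m = R²·218 − 54²:  R² = (2916 + 7766) / 218 = 49
R = √49 = 7  ⇒  r_B = 7 − 4 = 3

rB=3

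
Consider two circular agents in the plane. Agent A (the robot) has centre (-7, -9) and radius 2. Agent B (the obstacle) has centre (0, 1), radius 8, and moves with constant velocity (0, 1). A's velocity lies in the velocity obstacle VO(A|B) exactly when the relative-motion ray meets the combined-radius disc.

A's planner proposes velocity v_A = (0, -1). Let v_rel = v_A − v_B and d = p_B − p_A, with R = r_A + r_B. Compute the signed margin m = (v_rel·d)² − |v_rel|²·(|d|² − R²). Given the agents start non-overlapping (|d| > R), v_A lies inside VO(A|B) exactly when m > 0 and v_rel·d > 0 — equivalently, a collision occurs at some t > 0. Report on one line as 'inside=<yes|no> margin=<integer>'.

d = (7, 10),  |d|² = 149;  R = 2+8 = 10,  c = 149−10² = 49
v_rel = (0, -2),  |v_rel|² = 4;  v_rel·d = (0)·(7) + (-2)·(10) = -20
4·t² + 40·t + 49 = 0  ⇒  m = (-20)² − 4·49 = 204
m = 204 > 0,  v_rel·d = -20 < 0  ⇒  outside

inside=no margin=204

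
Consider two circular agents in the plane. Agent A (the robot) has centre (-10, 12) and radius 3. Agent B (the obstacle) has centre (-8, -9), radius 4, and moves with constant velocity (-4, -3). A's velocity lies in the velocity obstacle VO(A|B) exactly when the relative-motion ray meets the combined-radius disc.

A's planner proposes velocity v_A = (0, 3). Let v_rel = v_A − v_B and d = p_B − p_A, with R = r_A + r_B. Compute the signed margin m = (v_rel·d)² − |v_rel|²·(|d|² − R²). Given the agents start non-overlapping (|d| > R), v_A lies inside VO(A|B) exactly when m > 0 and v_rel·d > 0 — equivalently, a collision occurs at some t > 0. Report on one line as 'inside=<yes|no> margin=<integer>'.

d = (2, -21),  |d|² = 445;  R = 3+4 = 7,  c = 445−7² = 396
v_rel = (4, 6),  |v_rel|² = 52;  v_rel·d = (4)·(2) + (6)·(-21) = -118
52·t² + 236·t + 396 = 0  ⇒  m = (-118)² − 52·396 = -6668
m = -6668 < 0,  v_rel·d = -118 < 0  ⇒  outside

inside=no margin=-6668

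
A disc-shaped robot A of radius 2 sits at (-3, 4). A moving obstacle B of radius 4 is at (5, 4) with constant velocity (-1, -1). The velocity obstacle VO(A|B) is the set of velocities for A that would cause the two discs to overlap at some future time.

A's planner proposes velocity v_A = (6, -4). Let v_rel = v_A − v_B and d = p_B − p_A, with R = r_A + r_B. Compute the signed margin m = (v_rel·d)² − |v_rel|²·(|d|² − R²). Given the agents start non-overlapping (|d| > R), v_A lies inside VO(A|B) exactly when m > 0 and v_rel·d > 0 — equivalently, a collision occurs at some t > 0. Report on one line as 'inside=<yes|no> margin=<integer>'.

d = (8, 0),  |d|² = 64;  R = 2+4 = 6,  c = 64−6² = 28
v_rel = (7, -3),  |v_rel|² = 58;  v_rel·d = (7)·(8) + (-3)·(0) = 56
58·t² − 112·t + 28 = 0  ⇒  m = 56² − 58·28 = 1512
m = 1512 > 0,  v_rel·d = 56 > 0  ⇒  inside

inside=yes margin=1512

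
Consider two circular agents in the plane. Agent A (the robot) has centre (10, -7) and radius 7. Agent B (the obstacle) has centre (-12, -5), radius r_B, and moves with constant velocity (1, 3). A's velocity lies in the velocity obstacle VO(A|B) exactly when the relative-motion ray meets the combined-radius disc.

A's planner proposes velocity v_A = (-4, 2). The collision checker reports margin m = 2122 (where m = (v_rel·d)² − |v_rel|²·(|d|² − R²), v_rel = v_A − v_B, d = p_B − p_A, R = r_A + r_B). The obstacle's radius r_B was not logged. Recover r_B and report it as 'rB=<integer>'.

m = 2122
d = (-22, 2);  v_rel = (-5, -1),  |v_rel|² = 26
v_rel×d = (-5)·(2) − (-1)·(-22) = -32
since m = R²·26 − (-32)²:  R² = (1024 + 2122) / 26 = 121
R = √121 = 11  ⇒  r_B = 11 − 7 = 4

rB=4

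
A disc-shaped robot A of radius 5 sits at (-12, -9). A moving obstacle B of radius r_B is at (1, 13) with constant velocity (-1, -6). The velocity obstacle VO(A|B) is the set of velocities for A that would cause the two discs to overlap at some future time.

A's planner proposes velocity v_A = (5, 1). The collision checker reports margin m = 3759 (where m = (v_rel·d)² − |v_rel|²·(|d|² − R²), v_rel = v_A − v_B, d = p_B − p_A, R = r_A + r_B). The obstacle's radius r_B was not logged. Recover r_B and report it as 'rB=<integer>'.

m = 3759
d = (13, 22);  v_rel = (6, 7),  |v_rel|² = 85
v_rel×d = (6)·(22) − (7)·(13) = 41
since m = R²·85 − 41²:  R² = (1681 + 3759) / 85 = 64
R = √64 = 8  ⇒  r_B = 8 − 5 = 3

rB=3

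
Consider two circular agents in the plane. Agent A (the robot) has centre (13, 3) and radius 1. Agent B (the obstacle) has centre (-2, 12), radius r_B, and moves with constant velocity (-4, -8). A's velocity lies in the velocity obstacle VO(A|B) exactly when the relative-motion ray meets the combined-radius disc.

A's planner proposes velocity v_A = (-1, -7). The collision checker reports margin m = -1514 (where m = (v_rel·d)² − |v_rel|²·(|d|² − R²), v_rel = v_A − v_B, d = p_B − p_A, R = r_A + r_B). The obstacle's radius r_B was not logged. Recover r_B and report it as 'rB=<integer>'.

m = -1514
d = (-15, 9);  v_rel = (3, 1),  |v_rel|² = 10
v_rel×d = (3)·(9) − (1)·(-15) = 42
since m = R²·10 − 42²:  R² = (1764 + -1514) / 10 = 25
R = √25 = 5  ⇒  r_B = 5 − 1 = 4

rB=4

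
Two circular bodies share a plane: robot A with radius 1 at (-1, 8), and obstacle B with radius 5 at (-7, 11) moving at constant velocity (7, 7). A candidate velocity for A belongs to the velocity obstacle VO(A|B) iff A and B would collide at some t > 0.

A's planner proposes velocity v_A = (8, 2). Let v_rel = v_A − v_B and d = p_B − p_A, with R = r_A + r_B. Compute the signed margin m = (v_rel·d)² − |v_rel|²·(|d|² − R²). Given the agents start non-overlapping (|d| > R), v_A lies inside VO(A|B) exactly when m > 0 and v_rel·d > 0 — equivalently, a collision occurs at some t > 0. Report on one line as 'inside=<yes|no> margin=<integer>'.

d = (-6, 3),  |d|² = 45;  R = 1+5 = 6,  c = 45−6² = 9
v_rel = (1, -5),  |v_rel|² = 26;  v_rel·d = (1)·(-6) + (-5)·(3) = -21
26·t² + 42·t + 9 = 0  ⇒  m = (-21)² − 26·9 = 207
m = 207 > 0,  v_rel·d = -21 < 0  ⇒  outside

inside=no margin=207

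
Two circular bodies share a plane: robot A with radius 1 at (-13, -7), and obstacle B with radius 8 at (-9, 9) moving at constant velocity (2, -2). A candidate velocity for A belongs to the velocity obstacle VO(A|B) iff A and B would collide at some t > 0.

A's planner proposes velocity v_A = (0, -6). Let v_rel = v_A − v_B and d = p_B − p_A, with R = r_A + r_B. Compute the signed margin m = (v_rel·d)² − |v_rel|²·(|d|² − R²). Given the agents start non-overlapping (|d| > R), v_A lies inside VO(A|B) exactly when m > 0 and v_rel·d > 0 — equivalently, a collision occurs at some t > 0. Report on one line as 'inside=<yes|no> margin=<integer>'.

d = (4, 16),  |d|² = 272;  R = 1+8 = 9,  c = 272−9² = 191
v_rel = (-2, -4),  |v_rel|² = 20;  v_rel·d = (-2)·(4) + (-4)·(16) = -72
20·t² + 144·t + 191 = 0  ⇒  m = (-72)² − 20·191 = 1364
m = 1364 > 0,  v_rel·d = -72 < 0  ⇒  outside

inside=no margin=1364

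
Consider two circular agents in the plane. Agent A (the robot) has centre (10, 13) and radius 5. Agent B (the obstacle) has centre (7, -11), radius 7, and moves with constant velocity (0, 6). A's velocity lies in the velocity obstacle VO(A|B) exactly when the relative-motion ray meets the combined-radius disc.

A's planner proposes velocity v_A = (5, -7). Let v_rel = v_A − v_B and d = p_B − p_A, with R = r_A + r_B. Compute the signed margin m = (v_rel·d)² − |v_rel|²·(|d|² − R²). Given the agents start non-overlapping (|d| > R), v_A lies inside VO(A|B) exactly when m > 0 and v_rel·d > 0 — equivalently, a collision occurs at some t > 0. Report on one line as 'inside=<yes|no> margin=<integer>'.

d = (-3, -24),  |d|² = 585;  R = 5+7 = 12,  c = 585−12² = 441
v_rel = (5, -13),  |v_rel|² = 194;  v_rel·d = (5)·(-3) + (-13)·(-24) = 297
194·t² − 594·t + 441 = 0  ⇒  m = 297² − 194·441 = 2655
m = 2655 > 0,  v_rel·d = 297 > 0  ⇒  inside

inside=yes margin=2655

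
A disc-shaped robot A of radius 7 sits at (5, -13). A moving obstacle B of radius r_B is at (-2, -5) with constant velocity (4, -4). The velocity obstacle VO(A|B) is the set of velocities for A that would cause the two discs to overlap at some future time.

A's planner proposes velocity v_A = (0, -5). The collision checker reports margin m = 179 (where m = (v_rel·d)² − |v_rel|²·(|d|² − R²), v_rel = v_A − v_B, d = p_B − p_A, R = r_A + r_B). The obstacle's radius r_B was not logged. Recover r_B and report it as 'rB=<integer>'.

m = 179
d = (-7, 8);  v_rel = (-4, -1),  |v_rel|² = 17
v_rel×d = (-4)·(8) − (-1)·(-7) = -39
since m = R²·17 − (-39)²:  R² = (1521 + 179) / 17 = 100
R = √100 = 10  ⇒  r_B = 10 − 7 = 3

rB=3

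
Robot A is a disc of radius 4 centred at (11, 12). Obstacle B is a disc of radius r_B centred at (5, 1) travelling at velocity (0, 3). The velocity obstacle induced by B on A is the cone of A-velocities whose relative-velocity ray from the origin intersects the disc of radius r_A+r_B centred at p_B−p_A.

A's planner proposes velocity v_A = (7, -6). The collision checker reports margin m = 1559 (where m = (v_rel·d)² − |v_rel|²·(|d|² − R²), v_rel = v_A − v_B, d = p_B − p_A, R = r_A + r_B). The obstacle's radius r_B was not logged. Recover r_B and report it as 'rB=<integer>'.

m = 1559
d = (-6, -11);  v_rel = (7, -9),  |v_rel|² = 130
v_rel×d = (7)·(-11) − (-9)·(-6) = -131
since m = R²·130 − (-131)²:  R² = (17161 + 1559) / 130 = 144
R = √144 = 12  ⇒  r_B = 12 − 4 = 8

rB=8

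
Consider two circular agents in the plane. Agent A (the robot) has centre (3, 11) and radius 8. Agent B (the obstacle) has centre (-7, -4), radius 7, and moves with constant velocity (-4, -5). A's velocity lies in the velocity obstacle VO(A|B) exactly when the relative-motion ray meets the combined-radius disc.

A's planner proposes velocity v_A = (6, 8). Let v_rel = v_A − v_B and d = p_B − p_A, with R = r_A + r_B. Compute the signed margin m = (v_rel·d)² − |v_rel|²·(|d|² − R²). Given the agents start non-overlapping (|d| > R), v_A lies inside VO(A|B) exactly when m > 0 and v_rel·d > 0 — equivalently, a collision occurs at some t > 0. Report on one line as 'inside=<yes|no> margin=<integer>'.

d = (-10, -15),  |d|² = 325;  R = 8+7 = 15,  c = 325−15² = 100
v_rel = (10, 13),  |v_rel|² = 269;  v_rel·d = (10)·(-10) + (13)·(-15) = -295
269·t² + 590·t + 100 = 0  ⇒  m = (-295)² − 269·100 = 60125
m = 60125 > 0,  v_rel·d = -295 < 0  ⇒  outside

inside=no margin=60125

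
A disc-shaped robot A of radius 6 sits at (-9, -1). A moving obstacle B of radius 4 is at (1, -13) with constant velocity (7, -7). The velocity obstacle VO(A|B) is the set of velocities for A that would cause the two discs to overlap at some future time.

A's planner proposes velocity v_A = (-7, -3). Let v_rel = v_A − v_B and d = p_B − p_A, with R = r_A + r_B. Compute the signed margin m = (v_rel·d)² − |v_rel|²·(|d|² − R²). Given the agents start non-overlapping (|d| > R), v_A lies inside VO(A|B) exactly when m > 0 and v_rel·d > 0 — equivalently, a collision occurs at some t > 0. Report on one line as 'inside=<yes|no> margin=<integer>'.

d = (10, -12),  |d|² = 244;  R = 6+4 = 10,  c = 244−10² = 144
v_rel = (-14, 4),  |v_rel|² = 212;  v_rel·d = (-14)·(10) + (4)·(-12) = -188
212·t² + 376·t + 144 = 0  ⇒  m = (-188)² − 212·144 = 4816
m = 4816 > 0,  v_rel·d = -188 < 0  ⇒  outside

inside=no margin=4816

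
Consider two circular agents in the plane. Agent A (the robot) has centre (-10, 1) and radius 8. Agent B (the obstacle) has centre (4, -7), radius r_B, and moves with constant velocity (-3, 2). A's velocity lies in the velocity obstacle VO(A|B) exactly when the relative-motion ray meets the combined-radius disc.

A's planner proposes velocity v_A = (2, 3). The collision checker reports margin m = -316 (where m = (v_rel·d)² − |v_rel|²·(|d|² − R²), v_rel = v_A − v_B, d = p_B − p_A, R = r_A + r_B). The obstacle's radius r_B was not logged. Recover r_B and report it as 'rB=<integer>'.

m = -316
d = (14, -8);  v_rel = (5, 1),  |v_rel|² = 26
v_rel×d = (5)·(-8) − (1)·(14) = -54
since m = R²·26 − (-54)²:  R² = (2916 + -316) / 26 = 100
R = √100 = 10  ⇒  r_B = 10 − 8 = 2

rB=2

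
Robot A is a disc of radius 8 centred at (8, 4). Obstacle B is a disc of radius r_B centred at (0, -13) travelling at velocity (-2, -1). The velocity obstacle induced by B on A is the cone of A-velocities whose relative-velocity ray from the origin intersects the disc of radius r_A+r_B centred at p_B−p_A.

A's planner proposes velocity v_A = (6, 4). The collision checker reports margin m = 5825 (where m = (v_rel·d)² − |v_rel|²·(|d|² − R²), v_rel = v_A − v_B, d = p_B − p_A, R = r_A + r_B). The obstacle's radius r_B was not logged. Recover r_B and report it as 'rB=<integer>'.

m = 5825
d = (-8, -17);  v_rel = (8, 5),  |v_rel|² = 89
v_rel×d = (8)·(-17) − (5)·(-8) = -96
since m = R²·89 − (-96)²:  R² = (9216 + 5825) / 89 = 169
R = √169 = 13  ⇒  r_B = 13 − 8 = 5

rB=5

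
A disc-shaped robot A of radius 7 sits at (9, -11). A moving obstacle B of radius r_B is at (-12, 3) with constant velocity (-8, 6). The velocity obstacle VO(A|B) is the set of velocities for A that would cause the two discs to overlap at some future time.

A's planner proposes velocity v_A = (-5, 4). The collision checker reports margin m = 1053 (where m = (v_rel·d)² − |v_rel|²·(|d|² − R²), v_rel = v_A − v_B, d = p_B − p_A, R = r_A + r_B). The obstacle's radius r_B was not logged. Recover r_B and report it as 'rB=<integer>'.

m = 1053
d = (-21, 14);  v_rel = (3, -2),  |v_rel|² = 13
v_rel×d = (3)·(14) − (-2)·(-21) = 0
since m = R²·13 − 0²:  R² = (0 + 1053) / 13 = 81
R = √81 = 9  ⇒  r_B = 9 − 7 = 2

rB=2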